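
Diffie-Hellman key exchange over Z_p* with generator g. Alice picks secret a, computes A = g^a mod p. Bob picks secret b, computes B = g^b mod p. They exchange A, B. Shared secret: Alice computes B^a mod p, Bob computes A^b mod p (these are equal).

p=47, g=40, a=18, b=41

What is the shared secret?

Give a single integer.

Answer: 2

Derivation:
A = 40^18 mod 47  (bits of 18 = 10010)
  bit 0 = 1: r = r^2 * 40 mod 47 = 1^2 * 40 = 1*40 = 40
  bit 1 = 0: r = r^2 mod 47 = 40^2 = 2
  bit 2 = 0: r = r^2 mod 47 = 2^2 = 4
  bit 3 = 1: r = r^2 * 40 mod 47 = 4^2 * 40 = 16*40 = 29
  bit 4 = 0: r = r^2 mod 47 = 29^2 = 42
  -> A = 42
B = 40^41 mod 47  (bits of 41 = 101001)
  bit 0 = 1: r = r^2 * 40 mod 47 = 1^2 * 40 = 1*40 = 40
  bit 1 = 0: r = r^2 mod 47 = 40^2 = 2
  bit 2 = 1: r = r^2 * 40 mod 47 = 2^2 * 40 = 4*40 = 19
  bit 3 = 0: r = r^2 mod 47 = 19^2 = 32
  bit 4 = 0: r = r^2 mod 47 = 32^2 = 37
  bit 5 = 1: r = r^2 * 40 mod 47 = 37^2 * 40 = 6*40 = 5
  -> B = 5
s = B^a = 5^18 mod 47  (bits of 18 = 10010)
  bit 0 = 1: r = r^2 * 5 mod 47 = 1^2 * 5 = 1*5 = 5
  bit 1 = 0: r = r^2 mod 47 = 5^2 = 25
  bit 2 = 0: r = r^2 mod 47 = 25^2 = 14
  bit 3 = 1: r = r^2 * 5 mod 47 = 14^2 * 5 = 8*5 = 40
  bit 4 = 0: r = r^2 mod 47 = 40^2 = 2
  -> s = B^a = 2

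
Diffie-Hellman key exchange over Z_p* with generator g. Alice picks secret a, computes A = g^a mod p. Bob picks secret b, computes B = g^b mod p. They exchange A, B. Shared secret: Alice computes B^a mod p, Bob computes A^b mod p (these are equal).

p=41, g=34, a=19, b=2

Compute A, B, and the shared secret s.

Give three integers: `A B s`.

Answer: 6 8 36

Derivation:
A = 34^19 mod 41  (bits of 19 = 10011)
  bit 0 = 1: r = r^2 * 34 mod 41 = 1^2 * 34 = 1*34 = 34
  bit 1 = 0: r = r^2 mod 41 = 34^2 = 8
  bit 2 = 0: r = r^2 mod 41 = 8^2 = 23
  bit 3 = 1: r = r^2 * 34 mod 41 = 23^2 * 34 = 37*34 = 28
  bit 4 = 1: r = r^2 * 34 mod 41 = 28^2 * 34 = 5*34 = 6
  -> A = 6
B = 34^2 mod 41  (bits of 2 = 10)
  bit 0 = 1: r = r^2 * 34 mod 41 = 1^2 * 34 = 1*34 = 34
  bit 1 = 0: r = r^2 mod 41 = 34^2 = 8
  -> B = 8
s = B^a = 8^19 mod 41  (bits of 19 = 10011)
  bit 0 = 1: r = r^2 * 8 mod 41 = 1^2 * 8 = 1*8 = 8
  bit 1 = 0: r = r^2 mod 41 = 8^2 = 23
  bit 2 = 0: r = r^2 mod 41 = 23^2 = 37
  bit 3 = 1: r = r^2 * 8 mod 41 = 37^2 * 8 = 16*8 = 5
  bit 4 = 1: r = r^2 * 8 mod 41 = 5^2 * 8 = 25*8 = 36
  -> s = B^a = 36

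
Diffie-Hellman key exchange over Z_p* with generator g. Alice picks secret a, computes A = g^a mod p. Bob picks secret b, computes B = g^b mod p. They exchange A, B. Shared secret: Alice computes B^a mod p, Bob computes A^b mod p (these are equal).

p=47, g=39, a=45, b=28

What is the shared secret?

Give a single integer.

Answer: 21

Derivation:
A = 39^45 mod 47  (bits of 45 = 101101)
  bit 0 = 1: r = r^2 * 39 mod 47 = 1^2 * 39 = 1*39 = 39
  bit 1 = 0: r = r^2 mod 47 = 39^2 = 17
  bit 2 = 1: r = r^2 * 39 mod 47 = 17^2 * 39 = 7*39 = 38
  bit 3 = 1: r = r^2 * 39 mod 47 = 38^2 * 39 = 34*39 = 10
  bit 4 = 0: r = r^2 mod 47 = 10^2 = 6
  bit 5 = 1: r = r^2 * 39 mod 47 = 6^2 * 39 = 36*39 = 41
  -> A = 41
B = 39^28 mod 47  (bits of 28 = 11100)
  bit 0 = 1: r = r^2 * 39 mod 47 = 1^2 * 39 = 1*39 = 39
  bit 1 = 1: r = r^2 * 39 mod 47 = 39^2 * 39 = 17*39 = 5
  bit 2 = 1: r = r^2 * 39 mod 47 = 5^2 * 39 = 25*39 = 35
  bit 3 = 0: r = r^2 mod 47 = 35^2 = 3
  bit 4 = 0: r = r^2 mod 47 = 3^2 = 9
  -> B = 9
s = B^a = 9^45 mod 47  (bits of 45 = 101101)
  bit 0 = 1: r = r^2 * 9 mod 47 = 1^2 * 9 = 1*9 = 9
  bit 1 = 0: r = r^2 mod 47 = 9^2 = 34
  bit 2 = 1: r = r^2 * 9 mod 47 = 34^2 * 9 = 28*9 = 17
  bit 3 = 1: r = r^2 * 9 mod 47 = 17^2 * 9 = 7*9 = 16
  bit 4 = 0: r = r^2 mod 47 = 16^2 = 21
  bit 5 = 1: r = r^2 * 9 mod 47 = 21^2 * 9 = 18*9 = 21
  -> s = B^a = 21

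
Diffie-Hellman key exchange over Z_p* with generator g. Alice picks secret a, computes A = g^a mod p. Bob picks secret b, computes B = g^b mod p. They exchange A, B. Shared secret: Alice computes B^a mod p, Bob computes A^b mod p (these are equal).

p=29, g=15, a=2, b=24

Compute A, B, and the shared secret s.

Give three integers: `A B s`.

Answer: 22 16 24

Derivation:
A = 15^2 mod 29  (bits of 2 = 10)
  bit 0 = 1: r = r^2 * 15 mod 29 = 1^2 * 15 = 1*15 = 15
  bit 1 = 0: r = r^2 mod 29 = 15^2 = 22
  -> A = 22
B = 15^24 mod 29  (bits of 24 = 11000)
  bit 0 = 1: r = r^2 * 15 mod 29 = 1^2 * 15 = 1*15 = 15
  bit 1 = 1: r = r^2 * 15 mod 29 = 15^2 * 15 = 22*15 = 11
  bit 2 = 0: r = r^2 mod 29 = 11^2 = 5
  bit 3 = 0: r = r^2 mod 29 = 5^2 = 25
  bit 4 = 0: r = r^2 mod 29 = 25^2 = 16
  -> B = 16
s = B^a = 16^2 mod 29  (bits of 2 = 10)
  bit 0 = 1: r = r^2 * 16 mod 29 = 1^2 * 16 = 1*16 = 16
  bit 1 = 0: r = r^2 mod 29 = 16^2 = 24
  -> s = B^a = 24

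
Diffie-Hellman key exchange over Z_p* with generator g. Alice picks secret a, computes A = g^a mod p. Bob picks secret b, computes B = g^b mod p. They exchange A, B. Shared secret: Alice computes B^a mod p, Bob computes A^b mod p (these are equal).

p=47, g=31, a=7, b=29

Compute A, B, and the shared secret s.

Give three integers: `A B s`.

Answer: 15 45 13

Derivation:
A = 31^7 mod 47  (bits of 7 = 111)
  bit 0 = 1: r = r^2 * 31 mod 47 = 1^2 * 31 = 1*31 = 31
  bit 1 = 1: r = r^2 * 31 mod 47 = 31^2 * 31 = 21*31 = 40
  bit 2 = 1: r = r^2 * 31 mod 47 = 40^2 * 31 = 2*31 = 15
  -> A = 15
B = 31^29 mod 47  (bits of 29 = 11101)
  bit 0 = 1: r = r^2 * 31 mod 47 = 1^2 * 31 = 1*31 = 31
  bit 1 = 1: r = r^2 * 31 mod 47 = 31^2 * 31 = 21*31 = 40
  bit 2 = 1: r = r^2 * 31 mod 47 = 40^2 * 31 = 2*31 = 15
  bit 3 = 0: r = r^2 mod 47 = 15^2 = 37
  bit 4 = 1: r = r^2 * 31 mod 47 = 37^2 * 31 = 6*31 = 45
  -> B = 45
s = B^a = 45^7 mod 47  (bits of 7 = 111)
  bit 0 = 1: r = r^2 * 45 mod 47 = 1^2 * 45 = 1*45 = 45
  bit 1 = 1: r = r^2 * 45 mod 47 = 45^2 * 45 = 4*45 = 39
  bit 2 = 1: r = r^2 * 45 mod 47 = 39^2 * 45 = 17*45 = 13
  -> s = B^a = 13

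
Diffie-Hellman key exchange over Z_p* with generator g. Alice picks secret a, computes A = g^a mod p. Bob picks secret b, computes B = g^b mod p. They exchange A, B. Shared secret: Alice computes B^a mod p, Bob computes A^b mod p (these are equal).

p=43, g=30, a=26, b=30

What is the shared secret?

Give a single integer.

Answer: 4

Derivation:
A = 30^26 mod 43  (bits of 26 = 11010)
  bit 0 = 1: r = r^2 * 30 mod 43 = 1^2 * 30 = 1*30 = 30
  bit 1 = 1: r = r^2 * 30 mod 43 = 30^2 * 30 = 40*30 = 39
  bit 2 = 0: r = r^2 mod 43 = 39^2 = 16
  bit 3 = 1: r = r^2 * 30 mod 43 = 16^2 * 30 = 41*30 = 26
  bit 4 = 0: r = r^2 mod 43 = 26^2 = 31
  -> A = 31
B = 30^30 mod 43  (bits of 30 = 11110)
  bit 0 = 1: r = r^2 * 30 mod 43 = 1^2 * 30 = 1*30 = 30
  bit 1 = 1: r = r^2 * 30 mod 43 = 30^2 * 30 = 40*30 = 39
  bit 2 = 1: r = r^2 * 30 mod 43 = 39^2 * 30 = 16*30 = 7
  bit 3 = 1: r = r^2 * 30 mod 43 = 7^2 * 30 = 6*30 = 8
  bit 4 = 0: r = r^2 mod 43 = 8^2 = 21
  -> B = 21
s = B^a = 21^26 mod 43  (bits of 26 = 11010)
  bit 0 = 1: r = r^2 * 21 mod 43 = 1^2 * 21 = 1*21 = 21
  bit 1 = 1: r = r^2 * 21 mod 43 = 21^2 * 21 = 11*21 = 16
  bit 2 = 0: r = r^2 mod 43 = 16^2 = 41
  bit 3 = 1: r = r^2 * 21 mod 43 = 41^2 * 21 = 4*21 = 41
  bit 4 = 0: r = r^2 mod 43 = 41^2 = 4
  -> s = B^a = 4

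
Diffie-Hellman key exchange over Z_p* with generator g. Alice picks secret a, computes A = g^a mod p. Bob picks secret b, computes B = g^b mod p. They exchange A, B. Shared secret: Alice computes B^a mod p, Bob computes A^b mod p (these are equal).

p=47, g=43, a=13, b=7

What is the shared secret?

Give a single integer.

Answer: 35

Derivation:
A = 43^13 mod 47  (bits of 13 = 1101)
  bit 0 = 1: r = r^2 * 43 mod 47 = 1^2 * 43 = 1*43 = 43
  bit 1 = 1: r = r^2 * 43 mod 47 = 43^2 * 43 = 16*43 = 30
  bit 2 = 0: r = r^2 mod 47 = 30^2 = 7
  bit 3 = 1: r = r^2 * 43 mod 47 = 7^2 * 43 = 2*43 = 39
  -> A = 39
B = 43^7 mod 47  (bits of 7 = 111)
  bit 0 = 1: r = r^2 * 43 mod 47 = 1^2 * 43 = 1*43 = 43
  bit 1 = 1: r = r^2 * 43 mod 47 = 43^2 * 43 = 16*43 = 30
  bit 2 = 1: r = r^2 * 43 mod 47 = 30^2 * 43 = 7*43 = 19
  -> B = 19
s = B^a = 19^13 mod 47  (bits of 13 = 1101)
  bit 0 = 1: r = r^2 * 19 mod 47 = 1^2 * 19 = 1*19 = 19
  bit 1 = 1: r = r^2 * 19 mod 47 = 19^2 * 19 = 32*19 = 44
  bit 2 = 0: r = r^2 mod 47 = 44^2 = 9
  bit 3 = 1: r = r^2 * 19 mod 47 = 9^2 * 19 = 34*19 = 35
  -> s = B^a = 35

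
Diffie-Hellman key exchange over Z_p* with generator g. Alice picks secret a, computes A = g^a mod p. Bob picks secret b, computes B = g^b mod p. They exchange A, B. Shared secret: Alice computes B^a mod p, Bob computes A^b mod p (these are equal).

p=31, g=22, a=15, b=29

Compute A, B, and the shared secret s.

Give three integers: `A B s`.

Answer: 30 24 30

Derivation:
A = 22^15 mod 31  (bits of 15 = 1111)
  bit 0 = 1: r = r^2 * 22 mod 31 = 1^2 * 22 = 1*22 = 22
  bit 1 = 1: r = r^2 * 22 mod 31 = 22^2 * 22 = 19*22 = 15
  bit 2 = 1: r = r^2 * 22 mod 31 = 15^2 * 22 = 8*22 = 21
  bit 3 = 1: r = r^2 * 22 mod 31 = 21^2 * 22 = 7*22 = 30
  -> A = 30
B = 22^29 mod 31  (bits of 29 = 11101)
  bit 0 = 1: r = r^2 * 22 mod 31 = 1^2 * 22 = 1*22 = 22
  bit 1 = 1: r = r^2 * 22 mod 31 = 22^2 * 22 = 19*22 = 15
  bit 2 = 1: r = r^2 * 22 mod 31 = 15^2 * 22 = 8*22 = 21
  bit 3 = 0: r = r^2 mod 31 = 21^2 = 7
  bit 4 = 1: r = r^2 * 22 mod 31 = 7^2 * 22 = 18*22 = 24
  -> B = 24
s = B^a = 24^15 mod 31  (bits of 15 = 1111)
  bit 0 = 1: r = r^2 * 24 mod 31 = 1^2 * 24 = 1*24 = 24
  bit 1 = 1: r = r^2 * 24 mod 31 = 24^2 * 24 = 18*24 = 29
  bit 2 = 1: r = r^2 * 24 mod 31 = 29^2 * 24 = 4*24 = 3
  bit 3 = 1: r = r^2 * 24 mod 31 = 3^2 * 24 = 9*24 = 30
  -> s = B^a = 30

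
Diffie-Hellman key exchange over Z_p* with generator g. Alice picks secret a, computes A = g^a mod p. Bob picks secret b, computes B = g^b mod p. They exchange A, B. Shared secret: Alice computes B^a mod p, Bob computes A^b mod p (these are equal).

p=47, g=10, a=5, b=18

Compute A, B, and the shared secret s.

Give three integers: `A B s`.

A = 10^5 mod 47  (bits of 5 = 101)
  bit 0 = 1: r = r^2 * 10 mod 47 = 1^2 * 10 = 1*10 = 10
  bit 1 = 0: r = r^2 mod 47 = 10^2 = 6
  bit 2 = 1: r = r^2 * 10 mod 47 = 6^2 * 10 = 36*10 = 31
  -> A = 31
B = 10^18 mod 47  (bits of 18 = 10010)
  bit 0 = 1: r = r^2 * 10 mod 47 = 1^2 * 10 = 1*10 = 10
  bit 1 = 0: r = r^2 mod 47 = 10^2 = 6
  bit 2 = 0: r = r^2 mod 47 = 6^2 = 36
  bit 3 = 1: r = r^2 * 10 mod 47 = 36^2 * 10 = 27*10 = 35
  bit 4 = 0: r = r^2 mod 47 = 35^2 = 3
  -> B = 3
s = B^a = 3^5 mod 47  (bits of 5 = 101)
  bit 0 = 1: r = r^2 * 3 mod 47 = 1^2 * 3 = 1*3 = 3
  bit 1 = 0: r = r^2 mod 47 = 3^2 = 9
  bit 2 = 1: r = r^2 * 3 mod 47 = 9^2 * 3 = 34*3 = 8
  -> s = B^a = 8

Answer: 31 3 8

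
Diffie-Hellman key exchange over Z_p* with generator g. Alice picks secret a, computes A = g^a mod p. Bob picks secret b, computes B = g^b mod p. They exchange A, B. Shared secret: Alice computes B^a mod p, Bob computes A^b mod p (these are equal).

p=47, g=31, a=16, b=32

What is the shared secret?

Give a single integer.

Answer: 2

Derivation:
A = 31^16 mod 47  (bits of 16 = 10000)
  bit 0 = 1: r = r^2 * 31 mod 47 = 1^2 * 31 = 1*31 = 31
  bit 1 = 0: r = r^2 mod 47 = 31^2 = 21
  bit 2 = 0: r = r^2 mod 47 = 21^2 = 18
  bit 3 = 0: r = r^2 mod 47 = 18^2 = 42
  bit 4 = 0: r = r^2 mod 47 = 42^2 = 25
  -> A = 25
B = 31^32 mod 47  (bits of 32 = 100000)
  bit 0 = 1: r = r^2 * 31 mod 47 = 1^2 * 31 = 1*31 = 31
  bit 1 = 0: r = r^2 mod 47 = 31^2 = 21
  bit 2 = 0: r = r^2 mod 47 = 21^2 = 18
  bit 3 = 0: r = r^2 mod 47 = 18^2 = 42
  bit 4 = 0: r = r^2 mod 47 = 42^2 = 25
  bit 5 = 0: r = r^2 mod 47 = 25^2 = 14
  -> B = 14
s = B^a = 14^16 mod 47  (bits of 16 = 10000)
  bit 0 = 1: r = r^2 * 14 mod 47 = 1^2 * 14 = 1*14 = 14
  bit 1 = 0: r = r^2 mod 47 = 14^2 = 8
  bit 2 = 0: r = r^2 mod 47 = 8^2 = 17
  bit 3 = 0: r = r^2 mod 47 = 17^2 = 7
  bit 4 = 0: r = r^2 mod 47 = 7^2 = 2
  -> s = B^a = 2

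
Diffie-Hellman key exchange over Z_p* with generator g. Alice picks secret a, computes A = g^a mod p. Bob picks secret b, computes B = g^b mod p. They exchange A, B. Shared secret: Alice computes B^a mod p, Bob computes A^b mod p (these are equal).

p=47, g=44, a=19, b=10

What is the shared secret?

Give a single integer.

A = 44^19 mod 47  (bits of 19 = 10011)
  bit 0 = 1: r = r^2 * 44 mod 47 = 1^2 * 44 = 1*44 = 44
  bit 1 = 0: r = r^2 mod 47 = 44^2 = 9
  bit 2 = 0: r = r^2 mod 47 = 9^2 = 34
  bit 3 = 1: r = r^2 * 44 mod 47 = 34^2 * 44 = 28*44 = 10
  bit 4 = 1: r = r^2 * 44 mod 47 = 10^2 * 44 = 6*44 = 29
  -> A = 29
B = 44^10 mod 47  (bits of 10 = 1010)
  bit 0 = 1: r = r^2 * 44 mod 47 = 1^2 * 44 = 1*44 = 44
  bit 1 = 0: r = r^2 mod 47 = 44^2 = 9
  bit 2 = 1: r = r^2 * 44 mod 47 = 9^2 * 44 = 34*44 = 39
  bit 3 = 0: r = r^2 mod 47 = 39^2 = 17
  -> B = 17
s = B^a = 17^19 mod 47  (bits of 19 = 10011)
  bit 0 = 1: r = r^2 * 17 mod 47 = 1^2 * 17 = 1*17 = 17
  bit 1 = 0: r = r^2 mod 47 = 17^2 = 7
  bit 2 = 0: r = r^2 mod 47 = 7^2 = 2
  bit 3 = 1: r = r^2 * 17 mod 47 = 2^2 * 17 = 4*17 = 21
  bit 4 = 1: r = r^2 * 17 mod 47 = 21^2 * 17 = 18*17 = 24
  -> s = B^a = 24

Answer: 24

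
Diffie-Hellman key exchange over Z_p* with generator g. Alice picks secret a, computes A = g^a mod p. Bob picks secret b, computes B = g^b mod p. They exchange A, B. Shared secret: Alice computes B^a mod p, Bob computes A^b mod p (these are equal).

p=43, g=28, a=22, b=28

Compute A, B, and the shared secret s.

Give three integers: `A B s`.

Answer: 15 36 36

Derivation:
A = 28^22 mod 43  (bits of 22 = 10110)
  bit 0 = 1: r = r^2 * 28 mod 43 = 1^2 * 28 = 1*28 = 28
  bit 1 = 0: r = r^2 mod 43 = 28^2 = 10
  bit 2 = 1: r = r^2 * 28 mod 43 = 10^2 * 28 = 14*28 = 5
  bit 3 = 1: r = r^2 * 28 mod 43 = 5^2 * 28 = 25*28 = 12
  bit 4 = 0: r = r^2 mod 43 = 12^2 = 15
  -> A = 15
B = 28^28 mod 43  (bits of 28 = 11100)
  bit 0 = 1: r = r^2 * 28 mod 43 = 1^2 * 28 = 1*28 = 28
  bit 1 = 1: r = r^2 * 28 mod 43 = 28^2 * 28 = 10*28 = 22
  bit 2 = 1: r = r^2 * 28 mod 43 = 22^2 * 28 = 11*28 = 7
  bit 3 = 0: r = r^2 mod 43 = 7^2 = 6
  bit 4 = 0: r = r^2 mod 43 = 6^2 = 36
  -> B = 36
s = B^a = 36^22 mod 43  (bits of 22 = 10110)
  bit 0 = 1: r = r^2 * 36 mod 43 = 1^2 * 36 = 1*36 = 36
  bit 1 = 0: r = r^2 mod 43 = 36^2 = 6
  bit 2 = 1: r = r^2 * 36 mod 43 = 6^2 * 36 = 36*36 = 6
  bit 3 = 1: r = r^2 * 36 mod 43 = 6^2 * 36 = 36*36 = 6
  bit 4 = 0: r = r^2 mod 43 = 6^2 = 36
  -> s = B^a = 36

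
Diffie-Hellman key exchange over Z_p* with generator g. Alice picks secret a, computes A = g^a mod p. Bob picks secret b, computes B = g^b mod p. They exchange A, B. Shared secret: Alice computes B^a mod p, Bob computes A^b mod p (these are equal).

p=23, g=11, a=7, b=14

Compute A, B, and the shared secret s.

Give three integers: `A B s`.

Answer: 7 3 2

Derivation:
A = 11^7 mod 23  (bits of 7 = 111)
  bit 0 = 1: r = r^2 * 11 mod 23 = 1^2 * 11 = 1*11 = 11
  bit 1 = 1: r = r^2 * 11 mod 23 = 11^2 * 11 = 6*11 = 20
  bit 2 = 1: r = r^2 * 11 mod 23 = 20^2 * 11 = 9*11 = 7
  -> A = 7
B = 11^14 mod 23  (bits of 14 = 1110)
  bit 0 = 1: r = r^2 * 11 mod 23 = 1^2 * 11 = 1*11 = 11
  bit 1 = 1: r = r^2 * 11 mod 23 = 11^2 * 11 = 6*11 = 20
  bit 2 = 1: r = r^2 * 11 mod 23 = 20^2 * 11 = 9*11 = 7
  bit 3 = 0: r = r^2 mod 23 = 7^2 = 3
  -> B = 3
s = B^a = 3^7 mod 23  (bits of 7 = 111)
  bit 0 = 1: r = r^2 * 3 mod 23 = 1^2 * 3 = 1*3 = 3
  bit 1 = 1: r = r^2 * 3 mod 23 = 3^2 * 3 = 9*3 = 4
  bit 2 = 1: r = r^2 * 3 mod 23 = 4^2 * 3 = 16*3 = 2
  -> s = B^a = 2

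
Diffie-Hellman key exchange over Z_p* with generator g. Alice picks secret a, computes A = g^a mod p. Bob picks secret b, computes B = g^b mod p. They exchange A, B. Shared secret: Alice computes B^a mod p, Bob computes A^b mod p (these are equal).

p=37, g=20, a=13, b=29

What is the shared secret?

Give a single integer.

A = 20^13 mod 37  (bits of 13 = 1101)
  bit 0 = 1: r = r^2 * 20 mod 37 = 1^2 * 20 = 1*20 = 20
  bit 1 = 1: r = r^2 * 20 mod 37 = 20^2 * 20 = 30*20 = 8
  bit 2 = 0: r = r^2 mod 37 = 8^2 = 27
  bit 3 = 1: r = r^2 * 20 mod 37 = 27^2 * 20 = 26*20 = 2
  -> A = 2
B = 20^29 mod 37  (bits of 29 = 11101)
  bit 0 = 1: r = r^2 * 20 mod 37 = 1^2 * 20 = 1*20 = 20
  bit 1 = 1: r = r^2 * 20 mod 37 = 20^2 * 20 = 30*20 = 8
  bit 2 = 1: r = r^2 * 20 mod 37 = 8^2 * 20 = 27*20 = 22
  bit 3 = 0: r = r^2 mod 37 = 22^2 = 3
  bit 4 = 1: r = r^2 * 20 mod 37 = 3^2 * 20 = 9*20 = 32
  -> B = 32
s = B^a = 32^13 mod 37  (bits of 13 = 1101)
  bit 0 = 1: r = r^2 * 32 mod 37 = 1^2 * 32 = 1*32 = 32
  bit 1 = 1: r = r^2 * 32 mod 37 = 32^2 * 32 = 25*32 = 23
  bit 2 = 0: r = r^2 mod 37 = 23^2 = 11
  bit 3 = 1: r = r^2 * 32 mod 37 = 11^2 * 32 = 10*32 = 24
  -> s = B^a = 24

Answer: 24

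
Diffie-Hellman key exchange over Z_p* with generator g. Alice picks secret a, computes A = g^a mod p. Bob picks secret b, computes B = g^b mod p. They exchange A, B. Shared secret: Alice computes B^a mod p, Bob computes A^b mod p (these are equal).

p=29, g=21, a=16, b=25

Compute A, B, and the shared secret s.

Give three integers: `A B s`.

A = 21^16 mod 29  (bits of 16 = 10000)
  bit 0 = 1: r = r^2 * 21 mod 29 = 1^2 * 21 = 1*21 = 21
  bit 1 = 0: r = r^2 mod 29 = 21^2 = 6
  bit 2 = 0: r = r^2 mod 29 = 6^2 = 7
  bit 3 = 0: r = r^2 mod 29 = 7^2 = 20
  bit 4 = 0: r = r^2 mod 29 = 20^2 = 23
  -> A = 23
B = 21^25 mod 29  (bits of 25 = 11001)
  bit 0 = 1: r = r^2 * 21 mod 29 = 1^2 * 21 = 1*21 = 21
  bit 1 = 1: r = r^2 * 21 mod 29 = 21^2 * 21 = 6*21 = 10
  bit 2 = 0: r = r^2 mod 29 = 10^2 = 13
  bit 3 = 0: r = r^2 mod 29 = 13^2 = 24
  bit 4 = 1: r = r^2 * 21 mod 29 = 24^2 * 21 = 25*21 = 3
  -> B = 3
s = B^a = 3^16 mod 29  (bits of 16 = 10000)
  bit 0 = 1: r = r^2 * 3 mod 29 = 1^2 * 3 = 1*3 = 3
  bit 1 = 0: r = r^2 mod 29 = 3^2 = 9
  bit 2 = 0: r = r^2 mod 29 = 9^2 = 23
  bit 3 = 0: r = r^2 mod 29 = 23^2 = 7
  bit 4 = 0: r = r^2 mod 29 = 7^2 = 20
  -> s = B^a = 20

Answer: 23 3 20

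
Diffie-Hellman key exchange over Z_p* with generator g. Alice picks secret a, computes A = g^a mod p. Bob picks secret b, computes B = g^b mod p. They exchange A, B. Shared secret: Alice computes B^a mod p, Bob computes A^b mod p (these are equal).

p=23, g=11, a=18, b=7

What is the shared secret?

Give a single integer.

Answer: 18

Derivation:
A = 11^18 mod 23  (bits of 18 = 10010)
  bit 0 = 1: r = r^2 * 11 mod 23 = 1^2 * 11 = 1*11 = 11
  bit 1 = 0: r = r^2 mod 23 = 11^2 = 6
  bit 2 = 0: r = r^2 mod 23 = 6^2 = 13
  bit 3 = 1: r = r^2 * 11 mod 23 = 13^2 * 11 = 8*11 = 19
  bit 4 = 0: r = r^2 mod 23 = 19^2 = 16
  -> A = 16
B = 11^7 mod 23  (bits of 7 = 111)
  bit 0 = 1: r = r^2 * 11 mod 23 = 1^2 * 11 = 1*11 = 11
  bit 1 = 1: r = r^2 * 11 mod 23 = 11^2 * 11 = 6*11 = 20
  bit 2 = 1: r = r^2 * 11 mod 23 = 20^2 * 11 = 9*11 = 7
  -> B = 7
s = B^a = 7^18 mod 23  (bits of 18 = 10010)
  bit 0 = 1: r = r^2 * 7 mod 23 = 1^2 * 7 = 1*7 = 7
  bit 1 = 0: r = r^2 mod 23 = 7^2 = 3
  bit 2 = 0: r = r^2 mod 23 = 3^2 = 9
  bit 3 = 1: r = r^2 * 7 mod 23 = 9^2 * 7 = 12*7 = 15
  bit 4 = 0: r = r^2 mod 23 = 15^2 = 18
  -> s = B^a = 18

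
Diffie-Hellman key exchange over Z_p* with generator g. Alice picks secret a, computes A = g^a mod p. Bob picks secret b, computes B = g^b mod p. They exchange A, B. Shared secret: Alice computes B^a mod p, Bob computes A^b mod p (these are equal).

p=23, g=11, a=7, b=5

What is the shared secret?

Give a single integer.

A = 11^7 mod 23  (bits of 7 = 111)
  bit 0 = 1: r = r^2 * 11 mod 23 = 1^2 * 11 = 1*11 = 11
  bit 1 = 1: r = r^2 * 11 mod 23 = 11^2 * 11 = 6*11 = 20
  bit 2 = 1: r = r^2 * 11 mod 23 = 20^2 * 11 = 9*11 = 7
  -> A = 7
B = 11^5 mod 23  (bits of 5 = 101)
  bit 0 = 1: r = r^2 * 11 mod 23 = 1^2 * 11 = 1*11 = 11
  bit 1 = 0: r = r^2 mod 23 = 11^2 = 6
  bit 2 = 1: r = r^2 * 11 mod 23 = 6^2 * 11 = 13*11 = 5
  -> B = 5
s = B^a = 5^7 mod 23  (bits of 7 = 111)
  bit 0 = 1: r = r^2 * 5 mod 23 = 1^2 * 5 = 1*5 = 5
  bit 1 = 1: r = r^2 * 5 mod 23 = 5^2 * 5 = 2*5 = 10
  bit 2 = 1: r = r^2 * 5 mod 23 = 10^2 * 5 = 8*5 = 17
  -> s = B^a = 17

Answer: 17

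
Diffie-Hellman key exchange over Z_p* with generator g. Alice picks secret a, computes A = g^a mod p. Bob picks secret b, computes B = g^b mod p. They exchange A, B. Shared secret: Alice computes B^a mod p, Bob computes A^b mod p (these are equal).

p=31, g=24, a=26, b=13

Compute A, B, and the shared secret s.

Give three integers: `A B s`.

Answer: 20 12 10

Derivation:
A = 24^26 mod 31  (bits of 26 = 11010)
  bit 0 = 1: r = r^2 * 24 mod 31 = 1^2 * 24 = 1*24 = 24
  bit 1 = 1: r = r^2 * 24 mod 31 = 24^2 * 24 = 18*24 = 29
  bit 2 = 0: r = r^2 mod 31 = 29^2 = 4
  bit 3 = 1: r = r^2 * 24 mod 31 = 4^2 * 24 = 16*24 = 12
  bit 4 = 0: r = r^2 mod 31 = 12^2 = 20
  -> A = 20
B = 24^13 mod 31  (bits of 13 = 1101)
  bit 0 = 1: r = r^2 * 24 mod 31 = 1^2 * 24 = 1*24 = 24
  bit 1 = 1: r = r^2 * 24 mod 31 = 24^2 * 24 = 18*24 = 29
  bit 2 = 0: r = r^2 mod 31 = 29^2 = 4
  bit 3 = 1: r = r^2 * 24 mod 31 = 4^2 * 24 = 16*24 = 12
  -> B = 12
s = B^a = 12^26 mod 31  (bits of 26 = 11010)
  bit 0 = 1: r = r^2 * 12 mod 31 = 1^2 * 12 = 1*12 = 12
  bit 1 = 1: r = r^2 * 12 mod 31 = 12^2 * 12 = 20*12 = 23
  bit 2 = 0: r = r^2 mod 31 = 23^2 = 2
  bit 3 = 1: r = r^2 * 12 mod 31 = 2^2 * 12 = 4*12 = 17
  bit 4 = 0: r = r^2 mod 31 = 17^2 = 10
  -> s = B^a = 10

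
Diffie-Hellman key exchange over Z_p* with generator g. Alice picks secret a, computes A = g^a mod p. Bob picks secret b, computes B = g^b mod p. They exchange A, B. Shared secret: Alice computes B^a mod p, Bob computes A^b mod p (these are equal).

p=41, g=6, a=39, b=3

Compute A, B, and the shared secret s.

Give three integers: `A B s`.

A = 6^39 mod 41  (bits of 39 = 100111)
  bit 0 = 1: r = r^2 * 6 mod 41 = 1^2 * 6 = 1*6 = 6
  bit 1 = 0: r = r^2 mod 41 = 6^2 = 36
  bit 2 = 0: r = r^2 mod 41 = 36^2 = 25
  bit 3 = 1: r = r^2 * 6 mod 41 = 25^2 * 6 = 10*6 = 19
  bit 4 = 1: r = r^2 * 6 mod 41 = 19^2 * 6 = 33*6 = 34
  bit 5 = 1: r = r^2 * 6 mod 41 = 34^2 * 6 = 8*6 = 7
  -> A = 7
B = 6^3 mod 41  (bits of 3 = 11)
  bit 0 = 1: r = r^2 * 6 mod 41 = 1^2 * 6 = 1*6 = 6
  bit 1 = 1: r = r^2 * 6 mod 41 = 6^2 * 6 = 36*6 = 11
  -> B = 11
s = B^a = 11^39 mod 41  (bits of 39 = 100111)
  bit 0 = 1: r = r^2 * 11 mod 41 = 1^2 * 11 = 1*11 = 11
  bit 1 = 0: r = r^2 mod 41 = 11^2 = 39
  bit 2 = 0: r = r^2 mod 41 = 39^2 = 4
  bit 3 = 1: r = r^2 * 11 mod 41 = 4^2 * 11 = 16*11 = 12
  bit 4 = 1: r = r^2 * 11 mod 41 = 12^2 * 11 = 21*11 = 26
  bit 5 = 1: r = r^2 * 11 mod 41 = 26^2 * 11 = 20*11 = 15
  -> s = B^a = 15

Answer: 7 11 15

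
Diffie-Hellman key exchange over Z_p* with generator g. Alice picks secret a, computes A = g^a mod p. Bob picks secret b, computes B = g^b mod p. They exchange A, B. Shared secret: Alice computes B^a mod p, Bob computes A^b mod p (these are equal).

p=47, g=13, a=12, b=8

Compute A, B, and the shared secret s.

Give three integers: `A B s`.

Answer: 9 37 32

Derivation:
A = 13^12 mod 47  (bits of 12 = 1100)
  bit 0 = 1: r = r^2 * 13 mod 47 = 1^2 * 13 = 1*13 = 13
  bit 1 = 1: r = r^2 * 13 mod 47 = 13^2 * 13 = 28*13 = 35
  bit 2 = 0: r = r^2 mod 47 = 35^2 = 3
  bit 3 = 0: r = r^2 mod 47 = 3^2 = 9
  -> A = 9
B = 13^8 mod 47  (bits of 8 = 1000)
  bit 0 = 1: r = r^2 * 13 mod 47 = 1^2 * 13 = 1*13 = 13
  bit 1 = 0: r = r^2 mod 47 = 13^2 = 28
  bit 2 = 0: r = r^2 mod 47 = 28^2 = 32
  bit 3 = 0: r = r^2 mod 47 = 32^2 = 37
  -> B = 37
s = B^a = 37^12 mod 47  (bits of 12 = 1100)
  bit 0 = 1: r = r^2 * 37 mod 47 = 1^2 * 37 = 1*37 = 37
  bit 1 = 1: r = r^2 * 37 mod 47 = 37^2 * 37 = 6*37 = 34
  bit 2 = 0: r = r^2 mod 47 = 34^2 = 28
  bit 3 = 0: r = r^2 mod 47 = 28^2 = 32
  -> s = B^a = 32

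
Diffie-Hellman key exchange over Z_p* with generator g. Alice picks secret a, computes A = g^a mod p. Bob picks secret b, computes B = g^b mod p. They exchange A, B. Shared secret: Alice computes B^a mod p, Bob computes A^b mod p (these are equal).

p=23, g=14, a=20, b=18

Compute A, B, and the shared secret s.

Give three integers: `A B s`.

Answer: 2 4 13

Derivation:
A = 14^20 mod 23  (bits of 20 = 10100)
  bit 0 = 1: r = r^2 * 14 mod 23 = 1^2 * 14 = 1*14 = 14
  bit 1 = 0: r = r^2 mod 23 = 14^2 = 12
  bit 2 = 1: r = r^2 * 14 mod 23 = 12^2 * 14 = 6*14 = 15
  bit 3 = 0: r = r^2 mod 23 = 15^2 = 18
  bit 4 = 0: r = r^2 mod 23 = 18^2 = 2
  -> A = 2
B = 14^18 mod 23  (bits of 18 = 10010)
  bit 0 = 1: r = r^2 * 14 mod 23 = 1^2 * 14 = 1*14 = 14
  bit 1 = 0: r = r^2 mod 23 = 14^2 = 12
  bit 2 = 0: r = r^2 mod 23 = 12^2 = 6
  bit 3 = 1: r = r^2 * 14 mod 23 = 6^2 * 14 = 13*14 = 21
  bit 4 = 0: r = r^2 mod 23 = 21^2 = 4
  -> B = 4
s = B^a = 4^20 mod 23  (bits of 20 = 10100)
  bit 0 = 1: r = r^2 * 4 mod 23 = 1^2 * 4 = 1*4 = 4
  bit 1 = 0: r = r^2 mod 23 = 4^2 = 16
  bit 2 = 1: r = r^2 * 4 mod 23 = 16^2 * 4 = 3*4 = 12
  bit 3 = 0: r = r^2 mod 23 = 12^2 = 6
  bit 4 = 0: r = r^2 mod 23 = 6^2 = 13
  -> s = B^a = 13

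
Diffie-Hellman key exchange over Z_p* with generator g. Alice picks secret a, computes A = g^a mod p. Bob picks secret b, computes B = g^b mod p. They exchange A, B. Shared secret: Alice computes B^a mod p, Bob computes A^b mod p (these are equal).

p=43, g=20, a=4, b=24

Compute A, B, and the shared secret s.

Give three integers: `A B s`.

A = 20^4 mod 43  (bits of 4 = 100)
  bit 0 = 1: r = r^2 * 20 mod 43 = 1^2 * 20 = 1*20 = 20
  bit 1 = 0: r = r^2 mod 43 = 20^2 = 13
  bit 2 = 0: r = r^2 mod 43 = 13^2 = 40
  -> A = 40
B = 20^24 mod 43  (bits of 24 = 11000)
  bit 0 = 1: r = r^2 * 20 mod 43 = 1^2 * 20 = 1*20 = 20
  bit 1 = 1: r = r^2 * 20 mod 43 = 20^2 * 20 = 13*20 = 2
  bit 2 = 0: r = r^2 mod 43 = 2^2 = 4
  bit 3 = 0: r = r^2 mod 43 = 4^2 = 16
  bit 4 = 0: r = r^2 mod 43 = 16^2 = 41
  -> B = 41
s = B^a = 41^4 mod 43  (bits of 4 = 100)
  bit 0 = 1: r = r^2 * 41 mod 43 = 1^2 * 41 = 1*41 = 41
  bit 1 = 0: r = r^2 mod 43 = 41^2 = 4
  bit 2 = 0: r = r^2 mod 43 = 4^2 = 16
  -> s = B^a = 16

Answer: 40 41 16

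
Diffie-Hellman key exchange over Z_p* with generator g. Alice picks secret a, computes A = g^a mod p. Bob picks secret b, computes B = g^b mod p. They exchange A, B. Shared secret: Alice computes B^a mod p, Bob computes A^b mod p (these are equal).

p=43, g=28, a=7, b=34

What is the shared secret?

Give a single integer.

A = 28^7 mod 43  (bits of 7 = 111)
  bit 0 = 1: r = r^2 * 28 mod 43 = 1^2 * 28 = 1*28 = 28
  bit 1 = 1: r = r^2 * 28 mod 43 = 28^2 * 28 = 10*28 = 22
  bit 2 = 1: r = r^2 * 28 mod 43 = 22^2 * 28 = 11*28 = 7
  -> A = 7
B = 28^34 mod 43  (bits of 34 = 100010)
  bit 0 = 1: r = r^2 * 28 mod 43 = 1^2 * 28 = 1*28 = 28
  bit 1 = 0: r = r^2 mod 43 = 28^2 = 10
  bit 2 = 0: r = r^2 mod 43 = 10^2 = 14
  bit 3 = 0: r = r^2 mod 43 = 14^2 = 24
  bit 4 = 1: r = r^2 * 28 mod 43 = 24^2 * 28 = 17*28 = 3
  bit 5 = 0: r = r^2 mod 43 = 3^2 = 9
  -> B = 9
s = B^a = 9^7 mod 43  (bits of 7 = 111)
  bit 0 = 1: r = r^2 * 9 mod 43 = 1^2 * 9 = 1*9 = 9
  bit 1 = 1: r = r^2 * 9 mod 43 = 9^2 * 9 = 38*9 = 41
  bit 2 = 1: r = r^2 * 9 mod 43 = 41^2 * 9 = 4*9 = 36
  -> s = B^a = 36

Answer: 36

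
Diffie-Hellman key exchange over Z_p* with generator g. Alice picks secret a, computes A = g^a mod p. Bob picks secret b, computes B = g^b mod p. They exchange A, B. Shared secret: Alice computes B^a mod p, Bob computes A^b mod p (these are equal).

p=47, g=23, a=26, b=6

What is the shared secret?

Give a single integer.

A = 23^26 mod 47  (bits of 26 = 11010)
  bit 0 = 1: r = r^2 * 23 mod 47 = 1^2 * 23 = 1*23 = 23
  bit 1 = 1: r = r^2 * 23 mod 47 = 23^2 * 23 = 12*23 = 41
  bit 2 = 0: r = r^2 mod 47 = 41^2 = 36
  bit 3 = 1: r = r^2 * 23 mod 47 = 36^2 * 23 = 27*23 = 10
  bit 4 = 0: r = r^2 mod 47 = 10^2 = 6
  -> A = 6
B = 23^6 mod 47  (bits of 6 = 110)
  bit 0 = 1: r = r^2 * 23 mod 47 = 1^2 * 23 = 1*23 = 23
  bit 1 = 1: r = r^2 * 23 mod 47 = 23^2 * 23 = 12*23 = 41
  bit 2 = 0: r = r^2 mod 47 = 41^2 = 36
  -> B = 36
s = B^a = 36^26 mod 47  (bits of 26 = 11010)
  bit 0 = 1: r = r^2 * 36 mod 47 = 1^2 * 36 = 1*36 = 36
  bit 1 = 1: r = r^2 * 36 mod 47 = 36^2 * 36 = 27*36 = 32
  bit 2 = 0: r = r^2 mod 47 = 32^2 = 37
  bit 3 = 1: r = r^2 * 36 mod 47 = 37^2 * 36 = 6*36 = 28
  bit 4 = 0: r = r^2 mod 47 = 28^2 = 32
  -> s = B^a = 32

Answer: 32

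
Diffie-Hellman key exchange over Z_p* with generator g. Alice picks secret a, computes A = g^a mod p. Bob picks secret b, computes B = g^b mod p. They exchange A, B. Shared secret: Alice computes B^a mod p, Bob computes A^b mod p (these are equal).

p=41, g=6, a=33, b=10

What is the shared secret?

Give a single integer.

Answer: 32

Derivation:
A = 6^33 mod 41  (bits of 33 = 100001)
  bit 0 = 1: r = r^2 * 6 mod 41 = 1^2 * 6 = 1*6 = 6
  bit 1 = 0: r = r^2 mod 41 = 6^2 = 36
  bit 2 = 0: r = r^2 mod 41 = 36^2 = 25
  bit 3 = 0: r = r^2 mod 41 = 25^2 = 10
  bit 4 = 0: r = r^2 mod 41 = 10^2 = 18
  bit 5 = 1: r = r^2 * 6 mod 41 = 18^2 * 6 = 37*6 = 17
  -> A = 17
B = 6^10 mod 41  (bits of 10 = 1010)
  bit 0 = 1: r = r^2 * 6 mod 41 = 1^2 * 6 = 1*6 = 6
  bit 1 = 0: r = r^2 mod 41 = 6^2 = 36
  bit 2 = 1: r = r^2 * 6 mod 41 = 36^2 * 6 = 25*6 = 27
  bit 3 = 0: r = r^2 mod 41 = 27^2 = 32
  -> B = 32
s = B^a = 32^33 mod 41  (bits of 33 = 100001)
  bit 0 = 1: r = r^2 * 32 mod 41 = 1^2 * 32 = 1*32 = 32
  bit 1 = 0: r = r^2 mod 41 = 32^2 = 40
  bit 2 = 0: r = r^2 mod 41 = 40^2 = 1
  bit 3 = 0: r = r^2 mod 41 = 1^2 = 1
  bit 4 = 0: r = r^2 mod 41 = 1^2 = 1
  bit 5 = 1: r = r^2 * 32 mod 41 = 1^2 * 32 = 1*32 = 32
  -> s = B^a = 32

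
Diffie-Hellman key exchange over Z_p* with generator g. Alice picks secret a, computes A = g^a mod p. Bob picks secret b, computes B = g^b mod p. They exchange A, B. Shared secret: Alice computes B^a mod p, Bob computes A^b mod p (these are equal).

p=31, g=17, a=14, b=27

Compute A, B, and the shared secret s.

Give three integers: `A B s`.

A = 17^14 mod 31  (bits of 14 = 1110)
  bit 0 = 1: r = r^2 * 17 mod 31 = 1^2 * 17 = 1*17 = 17
  bit 1 = 1: r = r^2 * 17 mod 31 = 17^2 * 17 = 10*17 = 15
  bit 2 = 1: r = r^2 * 17 mod 31 = 15^2 * 17 = 8*17 = 12
  bit 3 = 0: r = r^2 mod 31 = 12^2 = 20
  -> A = 20
B = 17^27 mod 31  (bits of 27 = 11011)
  bit 0 = 1: r = r^2 * 17 mod 31 = 1^2 * 17 = 1*17 = 17
  bit 1 = 1: r = r^2 * 17 mod 31 = 17^2 * 17 = 10*17 = 15
  bit 2 = 0: r = r^2 mod 31 = 15^2 = 8
  bit 3 = 1: r = r^2 * 17 mod 31 = 8^2 * 17 = 2*17 = 3
  bit 4 = 1: r = r^2 * 17 mod 31 = 3^2 * 17 = 9*17 = 29
  -> B = 29
s = B^a = 29^14 mod 31  (bits of 14 = 1110)
  bit 0 = 1: r = r^2 * 29 mod 31 = 1^2 * 29 = 1*29 = 29
  bit 1 = 1: r = r^2 * 29 mod 31 = 29^2 * 29 = 4*29 = 23
  bit 2 = 1: r = r^2 * 29 mod 31 = 23^2 * 29 = 2*29 = 27
  bit 3 = 0: r = r^2 mod 31 = 27^2 = 16
  -> s = B^a = 16

Answer: 20 29 16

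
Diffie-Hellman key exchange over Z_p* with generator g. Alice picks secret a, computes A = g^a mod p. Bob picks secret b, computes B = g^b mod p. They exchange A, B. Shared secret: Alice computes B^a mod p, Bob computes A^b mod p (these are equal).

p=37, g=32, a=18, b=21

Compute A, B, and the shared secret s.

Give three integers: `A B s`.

A = 32^18 mod 37  (bits of 18 = 10010)
  bit 0 = 1: r = r^2 * 32 mod 37 = 1^2 * 32 = 1*32 = 32
  bit 1 = 0: r = r^2 mod 37 = 32^2 = 25
  bit 2 = 0: r = r^2 mod 37 = 25^2 = 33
  bit 3 = 1: r = r^2 * 32 mod 37 = 33^2 * 32 = 16*32 = 31
  bit 4 = 0: r = r^2 mod 37 = 31^2 = 36
  -> A = 36
B = 32^21 mod 37  (bits of 21 = 10101)
  bit 0 = 1: r = r^2 * 32 mod 37 = 1^2 * 32 = 1*32 = 32
  bit 1 = 0: r = r^2 mod 37 = 32^2 = 25
  bit 2 = 1: r = r^2 * 32 mod 37 = 25^2 * 32 = 33*32 = 20
  bit 3 = 0: r = r^2 mod 37 = 20^2 = 30
  bit 4 = 1: r = r^2 * 32 mod 37 = 30^2 * 32 = 12*32 = 14
  -> B = 14
s = B^a = 14^18 mod 37  (bits of 18 = 10010)
  bit 0 = 1: r = r^2 * 14 mod 37 = 1^2 * 14 = 1*14 = 14
  bit 1 = 0: r = r^2 mod 37 = 14^2 = 11
  bit 2 = 0: r = r^2 mod 37 = 11^2 = 10
  bit 3 = 1: r = r^2 * 14 mod 37 = 10^2 * 14 = 26*14 = 31
  bit 4 = 0: r = r^2 mod 37 = 31^2 = 36
  -> s = B^a = 36

Answer: 36 14 36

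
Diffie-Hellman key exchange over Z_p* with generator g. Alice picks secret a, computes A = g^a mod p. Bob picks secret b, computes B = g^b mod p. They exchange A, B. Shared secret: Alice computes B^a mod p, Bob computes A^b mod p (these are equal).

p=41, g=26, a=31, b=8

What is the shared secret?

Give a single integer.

A = 26^31 mod 41  (bits of 31 = 11111)
  bit 0 = 1: r = r^2 * 26 mod 41 = 1^2 * 26 = 1*26 = 26
  bit 1 = 1: r = r^2 * 26 mod 41 = 26^2 * 26 = 20*26 = 28
  bit 2 = 1: r = r^2 * 26 mod 41 = 28^2 * 26 = 5*26 = 7
  bit 3 = 1: r = r^2 * 26 mod 41 = 7^2 * 26 = 8*26 = 3
  bit 4 = 1: r = r^2 * 26 mod 41 = 3^2 * 26 = 9*26 = 29
  -> A = 29
B = 26^8 mod 41  (bits of 8 = 1000)
  bit 0 = 1: r = r^2 * 26 mod 41 = 1^2 * 26 = 1*26 = 26
  bit 1 = 0: r = r^2 mod 41 = 26^2 = 20
  bit 2 = 0: r = r^2 mod 41 = 20^2 = 31
  bit 3 = 0: r = r^2 mod 41 = 31^2 = 18
  -> B = 18
s = B^a = 18^31 mod 41  (bits of 31 = 11111)
  bit 0 = 1: r = r^2 * 18 mod 41 = 1^2 * 18 = 1*18 = 18
  bit 1 = 1: r = r^2 * 18 mod 41 = 18^2 * 18 = 37*18 = 10
  bit 2 = 1: r = r^2 * 18 mod 41 = 10^2 * 18 = 18*18 = 37
  bit 3 = 1: r = r^2 * 18 mod 41 = 37^2 * 18 = 16*18 = 1
  bit 4 = 1: r = r^2 * 18 mod 41 = 1^2 * 18 = 1*18 = 18
  -> s = B^a = 18

Answer: 18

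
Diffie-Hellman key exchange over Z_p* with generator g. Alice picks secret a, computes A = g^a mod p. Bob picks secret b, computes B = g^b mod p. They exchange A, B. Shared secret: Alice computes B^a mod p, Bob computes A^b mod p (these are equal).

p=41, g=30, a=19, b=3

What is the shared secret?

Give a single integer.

A = 30^19 mod 41  (bits of 19 = 10011)
  bit 0 = 1: r = r^2 * 30 mod 41 = 1^2 * 30 = 1*30 = 30
  bit 1 = 0: r = r^2 mod 41 = 30^2 = 39
  bit 2 = 0: r = r^2 mod 41 = 39^2 = 4
  bit 3 = 1: r = r^2 * 30 mod 41 = 4^2 * 30 = 16*30 = 29
  bit 4 = 1: r = r^2 * 30 mod 41 = 29^2 * 30 = 21*30 = 15
  -> A = 15
B = 30^3 mod 41  (bits of 3 = 11)
  bit 0 = 1: r = r^2 * 30 mod 41 = 1^2 * 30 = 1*30 = 30
  bit 1 = 1: r = r^2 * 30 mod 41 = 30^2 * 30 = 39*30 = 22
  -> B = 22
s = B^a = 22^19 mod 41  (bits of 19 = 10011)
  bit 0 = 1: r = r^2 * 22 mod 41 = 1^2 * 22 = 1*22 = 22
  bit 1 = 0: r = r^2 mod 41 = 22^2 = 33
  bit 2 = 0: r = r^2 mod 41 = 33^2 = 23
  bit 3 = 1: r = r^2 * 22 mod 41 = 23^2 * 22 = 37*22 = 35
  bit 4 = 1: r = r^2 * 22 mod 41 = 35^2 * 22 = 36*22 = 13
  -> s = B^a = 13

Answer: 13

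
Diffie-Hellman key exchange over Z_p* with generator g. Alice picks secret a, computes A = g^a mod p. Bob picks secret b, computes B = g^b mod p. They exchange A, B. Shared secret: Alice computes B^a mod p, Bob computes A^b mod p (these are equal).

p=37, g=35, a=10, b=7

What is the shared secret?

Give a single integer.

A = 35^10 mod 37  (bits of 10 = 1010)
  bit 0 = 1: r = r^2 * 35 mod 37 = 1^2 * 35 = 1*35 = 35
  bit 1 = 0: r = r^2 mod 37 = 35^2 = 4
  bit 2 = 1: r = r^2 * 35 mod 37 = 4^2 * 35 = 16*35 = 5
  bit 3 = 0: r = r^2 mod 37 = 5^2 = 25
  -> A = 25
B = 35^7 mod 37  (bits of 7 = 111)
  bit 0 = 1: r = r^2 * 35 mod 37 = 1^2 * 35 = 1*35 = 35
  bit 1 = 1: r = r^2 * 35 mod 37 = 35^2 * 35 = 4*35 = 29
  bit 2 = 1: r = r^2 * 35 mod 37 = 29^2 * 35 = 27*35 = 20
  -> B = 20
s = B^a = 20^10 mod 37  (bits of 10 = 1010)
  bit 0 = 1: r = r^2 * 20 mod 37 = 1^2 * 20 = 1*20 = 20
  bit 1 = 0: r = r^2 mod 37 = 20^2 = 30
  bit 2 = 1: r = r^2 * 20 mod 37 = 30^2 * 20 = 12*20 = 18
  bit 3 = 0: r = r^2 mod 37 = 18^2 = 28
  -> s = B^a = 28

Answer: 28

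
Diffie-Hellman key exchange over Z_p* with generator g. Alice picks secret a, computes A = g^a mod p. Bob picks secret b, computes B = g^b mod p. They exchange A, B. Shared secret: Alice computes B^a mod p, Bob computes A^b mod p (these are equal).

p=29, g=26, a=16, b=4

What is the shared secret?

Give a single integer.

A = 26^16 mod 29  (bits of 16 = 10000)
  bit 0 = 1: r = r^2 * 26 mod 29 = 1^2 * 26 = 1*26 = 26
  bit 1 = 0: r = r^2 mod 29 = 26^2 = 9
  bit 2 = 0: r = r^2 mod 29 = 9^2 = 23
  bit 3 = 0: r = r^2 mod 29 = 23^2 = 7
  bit 4 = 0: r = r^2 mod 29 = 7^2 = 20
  -> A = 20
B = 26^4 mod 29  (bits of 4 = 100)
  bit 0 = 1: r = r^2 * 26 mod 29 = 1^2 * 26 = 1*26 = 26
  bit 1 = 0: r = r^2 mod 29 = 26^2 = 9
  bit 2 = 0: r = r^2 mod 29 = 9^2 = 23
  -> B = 23
s = B^a = 23^16 mod 29  (bits of 16 = 10000)
  bit 0 = 1: r = r^2 * 23 mod 29 = 1^2 * 23 = 1*23 = 23
  bit 1 = 0: r = r^2 mod 29 = 23^2 = 7
  bit 2 = 0: r = r^2 mod 29 = 7^2 = 20
  bit 3 = 0: r = r^2 mod 29 = 20^2 = 23
  bit 4 = 0: r = r^2 mod 29 = 23^2 = 7
  -> s = B^a = 7

Answer: 7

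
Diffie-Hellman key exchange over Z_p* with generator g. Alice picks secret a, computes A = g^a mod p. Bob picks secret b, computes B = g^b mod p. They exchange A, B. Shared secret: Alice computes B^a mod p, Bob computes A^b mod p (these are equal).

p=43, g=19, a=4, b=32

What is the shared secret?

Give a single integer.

Answer: 17

Derivation:
A = 19^4 mod 43  (bits of 4 = 100)
  bit 0 = 1: r = r^2 * 19 mod 43 = 1^2 * 19 = 1*19 = 19
  bit 1 = 0: r = r^2 mod 43 = 19^2 = 17
  bit 2 = 0: r = r^2 mod 43 = 17^2 = 31
  -> A = 31
B = 19^32 mod 43  (bits of 32 = 100000)
  bit 0 = 1: r = r^2 * 19 mod 43 = 1^2 * 19 = 1*19 = 19
  bit 1 = 0: r = r^2 mod 43 = 19^2 = 17
  bit 2 = 0: r = r^2 mod 43 = 17^2 = 31
  bit 3 = 0: r = r^2 mod 43 = 31^2 = 15
  bit 4 = 0: r = r^2 mod 43 = 15^2 = 10
  bit 5 = 0: r = r^2 mod 43 = 10^2 = 14
  -> B = 14
s = B^a = 14^4 mod 43  (bits of 4 = 100)
  bit 0 = 1: r = r^2 * 14 mod 43 = 1^2 * 14 = 1*14 = 14
  bit 1 = 0: r = r^2 mod 43 = 14^2 = 24
  bit 2 = 0: r = r^2 mod 43 = 24^2 = 17
  -> s = B^a = 17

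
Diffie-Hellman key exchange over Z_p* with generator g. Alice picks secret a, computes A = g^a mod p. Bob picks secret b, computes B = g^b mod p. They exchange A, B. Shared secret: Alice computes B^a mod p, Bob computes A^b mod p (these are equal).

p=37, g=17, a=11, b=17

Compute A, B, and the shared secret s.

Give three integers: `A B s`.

A = 17^11 mod 37  (bits of 11 = 1011)
  bit 0 = 1: r = r^2 * 17 mod 37 = 1^2 * 17 = 1*17 = 17
  bit 1 = 0: r = r^2 mod 37 = 17^2 = 30
  bit 2 = 1: r = r^2 * 17 mod 37 = 30^2 * 17 = 12*17 = 19
  bit 3 = 1: r = r^2 * 17 mod 37 = 19^2 * 17 = 28*17 = 32
  -> A = 32
B = 17^17 mod 37  (bits of 17 = 10001)
  bit 0 = 1: r = r^2 * 17 mod 37 = 1^2 * 17 = 1*17 = 17
  bit 1 = 0: r = r^2 mod 37 = 17^2 = 30
  bit 2 = 0: r = r^2 mod 37 = 30^2 = 12
  bit 3 = 0: r = r^2 mod 37 = 12^2 = 33
  bit 4 = 1: r = r^2 * 17 mod 37 = 33^2 * 17 = 16*17 = 13
  -> B = 13
s = B^a = 13^11 mod 37  (bits of 11 = 1011)
  bit 0 = 1: r = r^2 * 13 mod 37 = 1^2 * 13 = 1*13 = 13
  bit 1 = 0: r = r^2 mod 37 = 13^2 = 21
  bit 2 = 1: r = r^2 * 13 mod 37 = 21^2 * 13 = 34*13 = 35
  bit 3 = 1: r = r^2 * 13 mod 37 = 35^2 * 13 = 4*13 = 15
  -> s = B^a = 15

Answer: 32 13 15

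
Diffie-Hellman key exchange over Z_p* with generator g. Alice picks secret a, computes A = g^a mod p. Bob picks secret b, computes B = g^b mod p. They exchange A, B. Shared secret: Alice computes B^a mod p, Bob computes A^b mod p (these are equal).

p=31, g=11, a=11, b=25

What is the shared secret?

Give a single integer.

Answer: 6

Derivation:
A = 11^11 mod 31  (bits of 11 = 1011)
  bit 0 = 1: r = r^2 * 11 mod 31 = 1^2 * 11 = 1*11 = 11
  bit 1 = 0: r = r^2 mod 31 = 11^2 = 28
  bit 2 = 1: r = r^2 * 11 mod 31 = 28^2 * 11 = 9*11 = 6
  bit 3 = 1: r = r^2 * 11 mod 31 = 6^2 * 11 = 5*11 = 24
  -> A = 24
B = 11^25 mod 31  (bits of 25 = 11001)
  bit 0 = 1: r = r^2 * 11 mod 31 = 1^2 * 11 = 1*11 = 11
  bit 1 = 1: r = r^2 * 11 mod 31 = 11^2 * 11 = 28*11 = 29
  bit 2 = 0: r = r^2 mod 31 = 29^2 = 4
  bit 3 = 0: r = r^2 mod 31 = 4^2 = 16
  bit 4 = 1: r = r^2 * 11 mod 31 = 16^2 * 11 = 8*11 = 26
  -> B = 26
s = B^a = 26^11 mod 31  (bits of 11 = 1011)
  bit 0 = 1: r = r^2 * 26 mod 31 = 1^2 * 26 = 1*26 = 26
  bit 1 = 0: r = r^2 mod 31 = 26^2 = 25
  bit 2 = 1: r = r^2 * 26 mod 31 = 25^2 * 26 = 5*26 = 6
  bit 3 = 1: r = r^2 * 26 mod 31 = 6^2 * 26 = 5*26 = 6
  -> s = B^a = 6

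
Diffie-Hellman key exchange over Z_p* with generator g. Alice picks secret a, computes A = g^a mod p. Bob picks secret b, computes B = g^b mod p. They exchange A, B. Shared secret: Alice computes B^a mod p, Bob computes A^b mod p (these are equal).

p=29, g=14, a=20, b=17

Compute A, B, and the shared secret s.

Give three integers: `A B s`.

A = 14^20 mod 29  (bits of 20 = 10100)
  bit 0 = 1: r = r^2 * 14 mod 29 = 1^2 * 14 = 1*14 = 14
  bit 1 = 0: r = r^2 mod 29 = 14^2 = 22
  bit 2 = 1: r = r^2 * 14 mod 29 = 22^2 * 14 = 20*14 = 19
  bit 3 = 0: r = r^2 mod 29 = 19^2 = 13
  bit 4 = 0: r = r^2 mod 29 = 13^2 = 24
  -> A = 24
B = 14^17 mod 29  (bits of 17 = 10001)
  bit 0 = 1: r = r^2 * 14 mod 29 = 1^2 * 14 = 1*14 = 14
  bit 1 = 0: r = r^2 mod 29 = 14^2 = 22
  bit 2 = 0: r = r^2 mod 29 = 22^2 = 20
  bit 3 = 0: r = r^2 mod 29 = 20^2 = 23
  bit 4 = 1: r = r^2 * 14 mod 29 = 23^2 * 14 = 7*14 = 11
  -> B = 11
s = B^a = 11^20 mod 29  (bits of 20 = 10100)
  bit 0 = 1: r = r^2 * 11 mod 29 = 1^2 * 11 = 1*11 = 11
  bit 1 = 0: r = r^2 mod 29 = 11^2 = 5
  bit 2 = 1: r = r^2 * 11 mod 29 = 5^2 * 11 = 25*11 = 14
  bit 3 = 0: r = r^2 mod 29 = 14^2 = 22
  bit 4 = 0: r = r^2 mod 29 = 22^2 = 20
  -> s = B^a = 20

Answer: 24 11 20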